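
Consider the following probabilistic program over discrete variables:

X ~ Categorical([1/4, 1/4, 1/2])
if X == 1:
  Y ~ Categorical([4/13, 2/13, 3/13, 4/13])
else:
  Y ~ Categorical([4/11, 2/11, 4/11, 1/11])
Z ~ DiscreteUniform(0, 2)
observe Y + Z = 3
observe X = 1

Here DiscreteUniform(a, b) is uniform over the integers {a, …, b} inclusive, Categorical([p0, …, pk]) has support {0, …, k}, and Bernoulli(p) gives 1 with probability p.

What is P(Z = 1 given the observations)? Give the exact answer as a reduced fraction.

Enumerate traces; 3 have nonzero weight after conditioning:
  (X=1, Y=1, Z=2) weight 1/78
  (X=1, Y=2, Z=1) weight 1/52
  (X=1, Y=3, Z=0) weight 1/39
Group by Z:
  weight(Z=0) = 1/39
  weight(Z=1) = 1/52
  weight(Z=2) = 1/78
Total weight = 1/39 + 1/52 + 1/78 = 3/52
P(Z=0 | obs) = 1/39 / 3/52 = 4/9
P(Z=1 | obs) = 1/52 / 3/52 = 1/3
P(Z=2 | obs) = 1/78 / 3/52 = 2/9

P(Z = 1 | obs) = 1/3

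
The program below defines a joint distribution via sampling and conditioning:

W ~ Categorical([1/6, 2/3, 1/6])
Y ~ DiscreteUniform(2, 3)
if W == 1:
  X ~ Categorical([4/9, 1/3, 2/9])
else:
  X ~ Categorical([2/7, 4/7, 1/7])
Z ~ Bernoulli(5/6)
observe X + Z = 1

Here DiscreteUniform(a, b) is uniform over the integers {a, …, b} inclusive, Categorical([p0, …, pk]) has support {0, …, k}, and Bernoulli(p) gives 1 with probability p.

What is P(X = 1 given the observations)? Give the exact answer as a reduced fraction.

Enumerate traces; 12 have nonzero weight after conditioning:
  (W=0, Y=2, X=0, Z=1) weight 5/252
  (W=0, Y=2, X=1, Z=0) weight 1/126
  (W=0, Y=3, X=0, Z=1) weight 5/252
  (W=0, Y=3, X=1, Z=0) weight 1/126
  (W=1, Y=2, X=0, Z=1) weight 10/81
  (W=1, Y=2, X=1, Z=0) weight 1/54
  (W=1, Y=3, X=0, Z=1) weight 10/81
  (W=1, Y=3, X=1, Z=0) weight 1/54
  … 4 more
Group by X:
  weight(X=0) = 185/567
  weight(X=1) = 13/189
Total weight = 185/567 + 13/189 = 32/81
P(X=0 | obs) = 185/567 / 32/81 = 185/224
P(X=1 | obs) = 13/189 / 32/81 = 39/224

P(X = 1 | obs) = 39/224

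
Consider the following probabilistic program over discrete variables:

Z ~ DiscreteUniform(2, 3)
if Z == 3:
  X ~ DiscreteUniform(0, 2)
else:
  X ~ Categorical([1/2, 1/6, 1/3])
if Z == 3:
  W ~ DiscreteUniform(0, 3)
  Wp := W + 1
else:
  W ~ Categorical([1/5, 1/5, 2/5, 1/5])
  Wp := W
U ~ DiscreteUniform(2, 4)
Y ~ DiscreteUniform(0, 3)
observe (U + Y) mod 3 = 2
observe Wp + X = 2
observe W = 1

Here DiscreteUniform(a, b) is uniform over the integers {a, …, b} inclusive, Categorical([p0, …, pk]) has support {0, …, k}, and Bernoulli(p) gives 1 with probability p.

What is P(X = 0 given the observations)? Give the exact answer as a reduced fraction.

P(X = 0 | obs) = 5/7

Enumerate traces; 8 have nonzero weight after conditioning:
  (Z=2, X=1, W=1, U=2, Y=0) weight 1/720
  (Z=2, X=1, W=1, U=2, Y=3) weight 1/720
  (Z=2, X=1, W=1, U=3, Y=2) weight 1/720
  (Z=2, X=1, W=1, U=4, Y=1) weight 1/720
  (Z=3, X=0, W=1, U=2, Y=0) weight 1/288
  (Z=3, X=0, W=1, U=2, Y=3) weight 1/288
  (Z=3, X=0, W=1, U=3, Y=2) weight 1/288
  (Z=3, X=0, W=1, U=4, Y=1) weight 1/288
Group by X:
  weight(X=0) = 1/72
  weight(X=1) = 1/180
Total weight = 1/72 + 1/180 = 7/360
P(X=0 | obs) = 1/72 / 7/360 = 5/7
P(X=1 | obs) = 1/180 / 7/360 = 2/7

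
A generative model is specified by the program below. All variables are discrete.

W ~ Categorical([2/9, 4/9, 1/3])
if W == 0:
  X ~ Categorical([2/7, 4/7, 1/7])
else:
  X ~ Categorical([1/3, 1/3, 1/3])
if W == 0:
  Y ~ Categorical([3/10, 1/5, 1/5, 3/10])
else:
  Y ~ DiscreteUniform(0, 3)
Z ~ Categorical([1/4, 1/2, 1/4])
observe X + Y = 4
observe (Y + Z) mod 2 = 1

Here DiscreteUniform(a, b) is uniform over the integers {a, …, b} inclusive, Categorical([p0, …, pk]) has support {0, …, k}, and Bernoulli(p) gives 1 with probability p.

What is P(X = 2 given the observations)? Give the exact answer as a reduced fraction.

Enumerate traces; 9 have nonzero weight after conditioning:
  (W=0, X=1, Y=3, Z=0) weight 1/105
  (W=0, X=1, Y=3, Z=2) weight 1/105
  (W=0, X=2, Y=2, Z=1) weight 1/315
  (W=1, X=1, Y=3, Z=0) weight 1/108
  (W=1, X=1, Y=3, Z=2) weight 1/108
  (W=1, X=2, Y=2, Z=1) weight 1/54
  (W=2, X=1, Y=3, Z=0) weight 1/144
  (W=2, X=1, Y=3, Z=2) weight 1/144
  … 1 more
Group by X:
  weight(X=1) = 389/7560
  weight(X=2) = 269/7560
Total weight = 389/7560 + 269/7560 = 47/540
P(X=1 | obs) = 389/7560 / 47/540 = 389/658
P(X=2 | obs) = 269/7560 / 47/540 = 269/658

P(X = 2 | obs) = 269/658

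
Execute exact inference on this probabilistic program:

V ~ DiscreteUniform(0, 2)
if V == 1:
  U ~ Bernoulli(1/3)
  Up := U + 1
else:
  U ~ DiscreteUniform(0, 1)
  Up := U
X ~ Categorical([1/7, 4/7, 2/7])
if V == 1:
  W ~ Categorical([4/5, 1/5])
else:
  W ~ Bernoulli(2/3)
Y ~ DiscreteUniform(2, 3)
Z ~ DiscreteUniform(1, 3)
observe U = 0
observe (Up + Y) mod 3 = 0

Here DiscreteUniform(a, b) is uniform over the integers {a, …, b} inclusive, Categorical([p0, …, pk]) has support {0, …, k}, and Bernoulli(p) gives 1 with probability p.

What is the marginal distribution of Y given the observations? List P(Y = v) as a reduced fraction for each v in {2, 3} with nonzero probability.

P(Y=2) = 2/5, P(Y=3) = 3/5

Enumerate traces; 54 have nonzero weight after conditioning:
  (V=0, U=0, X=0, W=0, Y=3, Z=1) weight 1/756
  (V=0, U=0, X=0, W=0, Y=3, Z=2) weight 1/756
  (V=0, U=0, X=0, W=0, Y=3, Z=3) weight 1/756
  (V=0, U=0, X=0, W=1, Y=3, Z=1) weight 1/378
  (V=0, U=0, X=0, W=1, Y=3, Z=2) weight 1/378
  (V=0, U=0, X=0, W=1, Y=3, Z=3) weight 1/378
  (V=0, U=0, X=1, W=0, Y=3, Z=1) weight 1/189
  (V=0, U=0, X=1, W=0, Y=3, Z=2) weight 1/189
  (V=1, U=0, X=0, W=0, Y=2, Z=1) weight 4/945
  … 45 more
Group by Y:
  weight(Y=2) = 1/9
  weight(Y=3) = 1/6
Total weight = 1/9 + 1/6 = 5/18
P(Y=2 | obs) = 1/9 / 5/18 = 2/5
P(Y=3 | obs) = 1/6 / 5/18 = 3/5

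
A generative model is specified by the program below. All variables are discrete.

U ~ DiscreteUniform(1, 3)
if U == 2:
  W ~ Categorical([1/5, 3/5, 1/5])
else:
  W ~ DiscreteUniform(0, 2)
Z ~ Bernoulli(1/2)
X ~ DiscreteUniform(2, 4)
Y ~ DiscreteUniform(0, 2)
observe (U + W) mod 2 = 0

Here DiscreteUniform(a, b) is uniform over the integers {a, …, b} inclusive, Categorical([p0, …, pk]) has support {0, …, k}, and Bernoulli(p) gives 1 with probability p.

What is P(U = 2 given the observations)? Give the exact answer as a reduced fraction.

P(U = 2 | obs) = 3/8

Enumerate traces; 72 have nonzero weight after conditioning:
  (U=1, W=1, Z=0, X=2, Y=0) weight 1/162
  (U=1, W=1, Z=0, X=2, Y=1) weight 1/162
  (U=1, W=1, Z=0, X=2, Y=2) weight 1/162
  (U=1, W=1, Z=0, X=3, Y=0) weight 1/162
  (U=1, W=1, Z=0, X=3, Y=1) weight 1/162
  (U=1, W=1, Z=0, X=3, Y=2) weight 1/162
  (U=1, W=1, Z=0, X=4, Y=0) weight 1/162
  (U=1, W=1, Z=0, X=4, Y=1) weight 1/162
  (U=2, W=0, Z=0, X=2, Y=0) weight 1/270
  (U=3, W=1, Z=0, X=2, Y=0) weight 1/162
  … 62 more
Group by U:
  weight(U=1) = 1/9
  weight(U=2) = 2/15
  weight(U=3) = 1/9
Total weight = 1/9 + 2/15 + 1/9 = 16/45
P(U=1 | obs) = 1/9 / 16/45 = 5/16
P(U=2 | obs) = 2/15 / 16/45 = 3/8
P(U=3 | obs) = 1/9 / 16/45 = 5/16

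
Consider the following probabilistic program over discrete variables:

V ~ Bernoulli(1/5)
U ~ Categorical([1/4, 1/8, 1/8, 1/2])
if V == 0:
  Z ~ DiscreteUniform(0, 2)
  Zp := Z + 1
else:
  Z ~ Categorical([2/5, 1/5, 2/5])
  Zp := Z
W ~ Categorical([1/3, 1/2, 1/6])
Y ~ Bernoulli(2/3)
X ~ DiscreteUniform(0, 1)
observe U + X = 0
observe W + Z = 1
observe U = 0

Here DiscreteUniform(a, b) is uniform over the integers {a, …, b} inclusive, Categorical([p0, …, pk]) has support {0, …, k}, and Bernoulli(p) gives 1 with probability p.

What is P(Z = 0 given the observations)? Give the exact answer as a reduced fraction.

P(Z = 0 | obs) = 39/62

Enumerate traces; 8 have nonzero weight after conditioning:
  (V=0, U=0, Z=0, W=1, Y=0, X=0) weight 1/180
  (V=0, U=0, Z=0, W=1, Y=1, X=0) weight 1/90
  (V=0, U=0, Z=1, W=0, Y=0, X=0) weight 1/270
  (V=0, U=0, Z=1, W=0, Y=1, X=0) weight 1/135
  (V=1, U=0, Z=0, W=1, Y=0, X=0) weight 1/600
  (V=1, U=0, Z=0, W=1, Y=1, X=0) weight 1/300
  (V=1, U=0, Z=1, W=0, Y=0, X=0) weight 1/1800
  (V=1, U=0, Z=1, W=0, Y=1, X=0) weight 1/900
Group by Z:
  weight(Z=0) = 13/600
  weight(Z=1) = 23/1800
Total weight = 13/600 + 23/1800 = 31/900
P(Z=0 | obs) = 13/600 / 31/900 = 39/62
P(Z=1 | obs) = 23/1800 / 31/900 = 23/62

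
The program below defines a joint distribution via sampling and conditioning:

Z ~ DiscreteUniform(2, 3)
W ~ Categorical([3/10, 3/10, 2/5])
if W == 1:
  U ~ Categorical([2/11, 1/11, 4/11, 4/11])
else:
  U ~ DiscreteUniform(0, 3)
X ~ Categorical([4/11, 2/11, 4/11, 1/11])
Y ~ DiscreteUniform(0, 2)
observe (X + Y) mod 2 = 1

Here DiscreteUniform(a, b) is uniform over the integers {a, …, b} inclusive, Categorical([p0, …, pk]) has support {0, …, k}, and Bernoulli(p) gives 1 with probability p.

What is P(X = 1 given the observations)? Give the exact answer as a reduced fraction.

P(X = 1 | obs) = 2/7

Enumerate traces; 144 have nonzero weight after conditioning:
  (Z=2, W=0, U=0, X=0, Y=1) weight 1/220
  (Z=2, W=0, U=0, X=1, Y=0) weight 1/440
  (Z=2, W=0, U=0, X=1, Y=2) weight 1/440
  (Z=2, W=0, U=0, X=2, Y=1) weight 1/220
  (Z=2, W=0, U=0, X=3, Y=0) weight 1/880
  (Z=2, W=0, U=0, X=3, Y=2) weight 1/880
  (Z=2, W=0, U=1, X=0, Y=1) weight 1/220
  (Z=2, W=0, U=1, X=1, Y=0) weight 1/440
  … 136 more
Group by X:
  weight(X=0) = 4/33
  weight(X=1) = 4/33
  weight(X=2) = 4/33
  weight(X=3) = 2/33
Total weight = 4/33 + 4/33 + 4/33 + 2/33 = 14/33
P(X=0 | obs) = 4/33 / 14/33 = 2/7
P(X=1 | obs) = 4/33 / 14/33 = 2/7
P(X=2 | obs) = 4/33 / 14/33 = 2/7
P(X=3 | obs) = 2/33 / 14/33 = 1/7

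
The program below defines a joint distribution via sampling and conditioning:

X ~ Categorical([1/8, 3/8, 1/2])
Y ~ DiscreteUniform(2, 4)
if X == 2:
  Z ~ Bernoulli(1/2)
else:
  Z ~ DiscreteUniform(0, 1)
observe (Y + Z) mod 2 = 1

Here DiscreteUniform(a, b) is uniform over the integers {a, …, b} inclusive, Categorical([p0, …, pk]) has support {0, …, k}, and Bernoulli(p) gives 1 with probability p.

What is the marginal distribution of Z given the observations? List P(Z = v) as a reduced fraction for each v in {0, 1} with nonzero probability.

P(Z=0) = 1/3, P(Z=1) = 2/3

Enumerate traces; 9 have nonzero weight after conditioning:
  (X=0, Y=2, Z=1) weight 1/48
  (X=0, Y=3, Z=0) weight 1/48
  (X=0, Y=4, Z=1) weight 1/48
  (X=1, Y=2, Z=1) weight 1/16
  (X=1, Y=3, Z=0) weight 1/16
  (X=1, Y=4, Z=1) weight 1/16
  (X=2, Y=2, Z=1) weight 1/12
  (X=2, Y=3, Z=0) weight 1/12
  … 1 more
Group by Z:
  weight(Z=0) = 1/6
  weight(Z=1) = 1/3
Total weight = 1/6 + 1/3 = 1/2
P(Z=0 | obs) = 1/6 / 1/2 = 1/3
P(Z=1 | obs) = 1/3 / 1/2 = 2/3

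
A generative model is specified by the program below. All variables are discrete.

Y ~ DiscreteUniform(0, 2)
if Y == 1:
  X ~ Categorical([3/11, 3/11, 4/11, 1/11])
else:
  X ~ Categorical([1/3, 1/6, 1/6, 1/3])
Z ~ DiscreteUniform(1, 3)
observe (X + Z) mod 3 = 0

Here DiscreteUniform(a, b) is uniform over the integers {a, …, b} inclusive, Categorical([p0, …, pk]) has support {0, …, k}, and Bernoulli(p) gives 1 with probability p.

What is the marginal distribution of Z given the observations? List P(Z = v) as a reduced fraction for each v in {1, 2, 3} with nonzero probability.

P(Z=1) = 23/99, P(Z=2) = 20/99, P(Z=3) = 56/99

Enumerate traces; 12 have nonzero weight after conditioning:
  (Y=0, X=0, Z=3) weight 1/27
  (Y=0, X=1, Z=2) weight 1/54
  (Y=0, X=2, Z=1) weight 1/54
  (Y=0, X=3, Z=3) weight 1/27
  (Y=1, X=0, Z=3) weight 1/33
  (Y=1, X=1, Z=2) weight 1/33
  (Y=1, X=2, Z=1) weight 4/99
  (Y=1, X=3, Z=3) weight 1/99
  … 4 more
Group by Z:
  weight(Z=1) = 23/297
  weight(Z=2) = 20/297
  weight(Z=3) = 56/297
Total weight = 23/297 + 20/297 + 56/297 = 1/3
P(Z=1 | obs) = 23/297 / 1/3 = 23/99
P(Z=2 | obs) = 20/297 / 1/3 = 20/99
P(Z=3 | obs) = 56/297 / 1/3 = 56/99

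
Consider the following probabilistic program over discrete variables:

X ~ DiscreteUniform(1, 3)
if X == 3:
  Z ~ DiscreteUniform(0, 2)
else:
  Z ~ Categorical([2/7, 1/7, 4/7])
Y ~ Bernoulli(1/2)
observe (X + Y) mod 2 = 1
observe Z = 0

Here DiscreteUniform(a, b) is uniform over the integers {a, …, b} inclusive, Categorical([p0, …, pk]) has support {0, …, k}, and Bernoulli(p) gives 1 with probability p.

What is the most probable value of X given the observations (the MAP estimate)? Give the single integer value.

argmax_v P(X = v | obs) = 3

Enumerate traces; 3 have nonzero weight after conditioning:
  (X=1, Z=0, Y=0) weight 1/21
  (X=2, Z=0, Y=1) weight 1/21
  (X=3, Z=0, Y=0) weight 1/18
Group by X:
  weight(X=1) = 1/21
  weight(X=2) = 1/21
  weight(X=3) = 1/18
Total weight = 1/21 + 1/21 + 1/18 = 19/126
P(X=1 | obs) = 1/21 / 19/126 = 6/19
P(X=2 | obs) = 1/21 / 19/126 = 6/19
P(X=3 | obs) = 1/18 / 19/126 = 7/19
argmax = 3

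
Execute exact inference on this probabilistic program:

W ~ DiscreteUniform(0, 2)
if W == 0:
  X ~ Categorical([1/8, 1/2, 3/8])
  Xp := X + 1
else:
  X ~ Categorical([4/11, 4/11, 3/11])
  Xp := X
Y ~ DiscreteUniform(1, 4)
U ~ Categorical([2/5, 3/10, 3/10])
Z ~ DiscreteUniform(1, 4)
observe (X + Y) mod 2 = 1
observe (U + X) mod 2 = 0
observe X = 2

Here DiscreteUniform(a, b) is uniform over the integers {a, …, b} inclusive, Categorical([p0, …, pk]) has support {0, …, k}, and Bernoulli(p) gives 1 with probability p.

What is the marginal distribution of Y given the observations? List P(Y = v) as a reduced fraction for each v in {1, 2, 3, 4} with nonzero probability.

P(Y=1) = 1/2, P(Y=3) = 1/2

Enumerate traces; 48 have nonzero weight after conditioning:
  (W=0, X=2, Y=1, U=0, Z=1) weight 1/320
  (W=0, X=2, Y=1, U=0, Z=2) weight 1/320
  (W=0, X=2, Y=1, U=0, Z=3) weight 1/320
  (W=0, X=2, Y=1, U=0, Z=4) weight 1/320
  (W=0, X=2, Y=1, U=2, Z=1) weight 3/1280
  (W=0, X=2, Y=1, U=2, Z=2) weight 3/1280
  (W=0, X=2, Y=1, U=2, Z=3) weight 3/1280
  (W=0, X=2, Y=1, U=2, Z=4) weight 3/1280
  (W=0, X=2, Y=3, U=0, Z=1) weight 1/320
  … 39 more
Group by Y:
  weight(Y=1) = 189/3520
  weight(Y=3) = 189/3520
Total weight = 189/3520 + 189/3520 = 189/1760
P(Y=1 | obs) = 189/3520 / 189/1760 = 1/2
P(Y=3 | obs) = 189/3520 / 189/1760 = 1/2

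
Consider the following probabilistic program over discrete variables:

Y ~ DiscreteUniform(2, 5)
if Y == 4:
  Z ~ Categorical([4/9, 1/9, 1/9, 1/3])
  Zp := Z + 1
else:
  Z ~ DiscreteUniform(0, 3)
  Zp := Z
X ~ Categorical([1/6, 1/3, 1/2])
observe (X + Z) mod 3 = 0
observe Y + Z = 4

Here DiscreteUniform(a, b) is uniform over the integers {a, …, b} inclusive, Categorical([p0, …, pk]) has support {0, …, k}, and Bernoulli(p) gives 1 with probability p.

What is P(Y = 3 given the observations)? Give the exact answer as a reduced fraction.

P(Y = 3 | obs) = 27/61

Enumerate traces; 3 have nonzero weight after conditioning:
  (Y=2, Z=2, X=1) weight 1/48
  (Y=3, Z=1, X=2) weight 1/32
  (Y=4, Z=0, X=0) weight 1/54
Group by Y:
  weight(Y=2) = 1/48
  weight(Y=3) = 1/32
  weight(Y=4) = 1/54
Total weight = 1/48 + 1/32 + 1/54 = 61/864
P(Y=2 | obs) = 1/48 / 61/864 = 18/61
P(Y=3 | obs) = 1/32 / 61/864 = 27/61
P(Y=4 | obs) = 1/54 / 61/864 = 16/61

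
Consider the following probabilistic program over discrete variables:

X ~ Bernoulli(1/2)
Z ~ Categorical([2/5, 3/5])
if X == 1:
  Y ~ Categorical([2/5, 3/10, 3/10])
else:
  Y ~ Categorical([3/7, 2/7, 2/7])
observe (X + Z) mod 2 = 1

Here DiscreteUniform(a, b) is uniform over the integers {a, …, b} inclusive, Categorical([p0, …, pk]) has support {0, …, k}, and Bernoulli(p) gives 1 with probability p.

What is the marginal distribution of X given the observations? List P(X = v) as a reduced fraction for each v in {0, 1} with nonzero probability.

Enumerate traces; 6 have nonzero weight after conditioning:
  (X=0, Z=1, Y=0) weight 9/70
  (X=0, Z=1, Y=1) weight 3/35
  (X=0, Z=1, Y=2) weight 3/35
  (X=1, Z=0, Y=0) weight 2/25
  (X=1, Z=0, Y=1) weight 3/50
  (X=1, Z=0, Y=2) weight 3/50
Group by X:
  weight(X=0) = 3/10
  weight(X=1) = 1/5
Total weight = 3/10 + 1/5 = 1/2
P(X=0 | obs) = 3/10 / 1/2 = 3/5
P(X=1 | obs) = 1/5 / 1/2 = 2/5

P(X=0) = 3/5, P(X=1) = 2/5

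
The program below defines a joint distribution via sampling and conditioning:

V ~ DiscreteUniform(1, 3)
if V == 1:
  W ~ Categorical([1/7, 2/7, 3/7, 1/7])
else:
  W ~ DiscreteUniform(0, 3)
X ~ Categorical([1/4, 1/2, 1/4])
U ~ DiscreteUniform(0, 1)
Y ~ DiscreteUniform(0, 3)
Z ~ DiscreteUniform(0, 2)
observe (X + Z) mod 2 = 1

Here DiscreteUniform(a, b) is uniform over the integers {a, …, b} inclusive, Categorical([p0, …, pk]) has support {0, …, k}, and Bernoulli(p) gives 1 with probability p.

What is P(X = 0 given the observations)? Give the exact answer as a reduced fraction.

Enumerate traces; 384 have nonzero weight after conditioning:
  (V=1, W=0, X=0, U=0, Y=0, Z=1) weight 1/2016
  (V=1, W=0, X=0, U=0, Y=1, Z=1) weight 1/2016
  (V=1, W=0, X=0, U=0, Y=2, Z=1) weight 1/2016
  (V=1, W=0, X=0, U=0, Y=3, Z=1) weight 1/2016
  (V=1, W=0, X=0, U=1, Y=0, Z=1) weight 1/2016
  (V=1, W=0, X=0, U=1, Y=1, Z=1) weight 1/2016
  (V=1, W=0, X=0, U=1, Y=2, Z=1) weight 1/2016
  (V=1, W=0, X=0, U=1, Y=3, Z=1) weight 1/2016
  (V=1, W=0, X=1, U=0, Y=0, Z=0) weight 1/1008
  (V=1, W=0, X=2, U=0, Y=0, Z=1) weight 1/2016
  … 374 more
Group by X:
  weight(X=0) = 1/12
  weight(X=1) = 1/3
  weight(X=2) = 1/12
Total weight = 1/12 + 1/3 + 1/12 = 1/2
P(X=0 | obs) = 1/12 / 1/2 = 1/6
P(X=1 | obs) = 1/3 / 1/2 = 2/3
P(X=2 | obs) = 1/12 / 1/2 = 1/6

P(X = 0 | obs) = 1/6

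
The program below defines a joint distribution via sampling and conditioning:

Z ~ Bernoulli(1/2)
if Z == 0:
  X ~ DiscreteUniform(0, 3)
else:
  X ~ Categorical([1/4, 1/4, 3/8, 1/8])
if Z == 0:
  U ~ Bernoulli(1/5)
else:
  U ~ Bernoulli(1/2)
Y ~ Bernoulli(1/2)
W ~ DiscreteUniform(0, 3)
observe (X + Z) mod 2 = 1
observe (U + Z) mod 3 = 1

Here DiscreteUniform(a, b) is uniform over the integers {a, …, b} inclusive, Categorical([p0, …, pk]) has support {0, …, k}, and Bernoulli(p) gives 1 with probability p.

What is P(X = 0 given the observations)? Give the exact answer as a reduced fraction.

P(X = 0 | obs) = 10/33

Enumerate traces; 32 have nonzero weight after conditioning:
  (Z=0, X=1, U=1, Y=0, W=0) weight 1/320
  (Z=0, X=1, U=1, Y=0, W=1) weight 1/320
  (Z=0, X=1, U=1, Y=0, W=2) weight 1/320
  (Z=0, X=1, U=1, Y=0, W=3) weight 1/320
  (Z=0, X=1, U=1, Y=1, W=0) weight 1/320
  (Z=0, X=1, U=1, Y=1, W=1) weight 1/320
  (Z=0, X=1, U=1, Y=1, W=2) weight 1/320
  (Z=0, X=1, U=1, Y=1, W=3) weight 1/320
  (Z=0, X=3, U=1, Y=0, W=0) weight 1/320
  (Z=1, X=0, U=0, Y=0, W=0) weight 1/128
  … 22 more
Group by X:
  weight(X=0) = 1/16
  weight(X=1) = 1/40
  weight(X=2) = 3/32
  weight(X=3) = 1/40
Total weight = 1/16 + 1/40 + 3/32 + 1/40 = 33/160
P(X=0 | obs) = 1/16 / 33/160 = 10/33
P(X=1 | obs) = 1/40 / 33/160 = 4/33
P(X=2 | obs) = 3/32 / 33/160 = 5/11
P(X=3 | obs) = 1/40 / 33/160 = 4/33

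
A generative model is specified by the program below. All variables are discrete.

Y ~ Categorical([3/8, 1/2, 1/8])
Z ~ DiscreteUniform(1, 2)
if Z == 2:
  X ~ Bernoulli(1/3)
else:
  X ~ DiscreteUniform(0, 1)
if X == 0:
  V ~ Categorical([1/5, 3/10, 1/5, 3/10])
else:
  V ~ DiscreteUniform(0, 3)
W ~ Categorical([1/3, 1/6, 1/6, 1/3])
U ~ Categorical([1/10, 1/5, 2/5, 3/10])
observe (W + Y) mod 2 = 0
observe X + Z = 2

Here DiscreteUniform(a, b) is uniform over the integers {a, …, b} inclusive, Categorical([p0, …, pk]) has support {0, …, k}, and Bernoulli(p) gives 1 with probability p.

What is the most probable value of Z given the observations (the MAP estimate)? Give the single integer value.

Enumerate traces; 192 have nonzero weight after conditioning:
  (Y=0, Z=1, X=1, V=0, W=0, U=0) weight 1/1280
  (Y=0, Z=1, X=1, V=0, W=0, U=1) weight 1/640
  (Y=0, Z=1, X=1, V=0, W=0, U=2) weight 1/320
  (Y=0, Z=1, X=1, V=0, W=0, U=3) weight 3/1280
  (Y=0, Z=1, X=1, V=0, W=2, U=0) weight 1/2560
  (Y=0, Z=1, X=1, V=0, W=2, U=1) weight 1/1280
  (Y=0, Z=1, X=1, V=0, W=2, U=2) weight 1/640
  (Y=0, Z=1, X=1, V=0, W=2, U=3) weight 3/2560
  (Y=0, Z=2, X=0, V=0, W=0, U=0) weight 1/1200
  … 183 more
Group by Z:
  weight(Z=1) = 1/8
  weight(Z=2) = 1/6
Total weight = 1/8 + 1/6 = 7/24
P(Z=1 | obs) = 1/8 / 7/24 = 3/7
P(Z=2 | obs) = 1/6 / 7/24 = 4/7
argmax = 2

argmax_v P(Z = v | obs) = 2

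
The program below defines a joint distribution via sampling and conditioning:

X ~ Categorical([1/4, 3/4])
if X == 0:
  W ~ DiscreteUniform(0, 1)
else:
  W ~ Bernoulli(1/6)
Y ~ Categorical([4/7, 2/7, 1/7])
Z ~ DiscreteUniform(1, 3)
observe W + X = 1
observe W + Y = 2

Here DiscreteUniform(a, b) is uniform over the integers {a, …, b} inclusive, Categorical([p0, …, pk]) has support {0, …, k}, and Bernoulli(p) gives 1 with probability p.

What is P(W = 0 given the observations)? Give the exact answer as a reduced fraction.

Enumerate traces; 6 have nonzero weight after conditioning:
  (X=0, W=1, Y=1, Z=1) weight 1/84
  (X=0, W=1, Y=1, Z=2) weight 1/84
  (X=0, W=1, Y=1, Z=3) weight 1/84
  (X=1, W=0, Y=2, Z=1) weight 5/168
  (X=1, W=0, Y=2, Z=2) weight 5/168
  (X=1, W=0, Y=2, Z=3) weight 5/168
Group by W:
  weight(W=0) = 5/56
  weight(W=1) = 1/28
Total weight = 5/56 + 1/28 = 1/8
P(W=0 | obs) = 5/56 / 1/8 = 5/7
P(W=1 | obs) = 1/28 / 1/8 = 2/7

P(W = 0 | obs) = 5/7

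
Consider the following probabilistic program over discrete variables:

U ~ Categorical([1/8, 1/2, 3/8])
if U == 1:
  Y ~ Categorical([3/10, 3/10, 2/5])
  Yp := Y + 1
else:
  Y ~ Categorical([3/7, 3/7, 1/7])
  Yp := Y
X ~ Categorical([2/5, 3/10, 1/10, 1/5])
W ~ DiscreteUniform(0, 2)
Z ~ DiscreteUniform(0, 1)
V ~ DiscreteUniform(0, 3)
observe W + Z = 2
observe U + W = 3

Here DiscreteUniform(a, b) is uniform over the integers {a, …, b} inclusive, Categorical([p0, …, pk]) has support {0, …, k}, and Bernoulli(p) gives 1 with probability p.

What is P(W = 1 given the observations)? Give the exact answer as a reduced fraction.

Enumerate traces; 96 have nonzero weight after conditioning:
  (U=1, Y=0, X=0, W=2, Z=0, V=0) weight 1/400
  (U=1, Y=0, X=0, W=2, Z=0, V=1) weight 1/400
  (U=1, Y=0, X=0, W=2, Z=0, V=2) weight 1/400
  (U=1, Y=0, X=0, W=2, Z=0, V=3) weight 1/400
  (U=1, Y=0, X=1, W=2, Z=0, V=0) weight 3/1600
  (U=1, Y=0, X=1, W=2, Z=0, V=1) weight 3/1600
  (U=1, Y=0, X=1, W=2, Z=0, V=2) weight 3/1600
  (U=1, Y=0, X=1, W=2, Z=0, V=3) weight 3/1600
  (U=2, Y=0, X=0, W=1, Z=1, V=0) weight 3/1120
  … 87 more
Group by W:
  weight(W=1) = 1/16
  weight(W=2) = 1/12
Total weight = 1/16 + 1/12 = 7/48
P(W=1 | obs) = 1/16 / 7/48 = 3/7
P(W=2 | obs) = 1/12 / 7/48 = 4/7

P(W = 1 | obs) = 3/7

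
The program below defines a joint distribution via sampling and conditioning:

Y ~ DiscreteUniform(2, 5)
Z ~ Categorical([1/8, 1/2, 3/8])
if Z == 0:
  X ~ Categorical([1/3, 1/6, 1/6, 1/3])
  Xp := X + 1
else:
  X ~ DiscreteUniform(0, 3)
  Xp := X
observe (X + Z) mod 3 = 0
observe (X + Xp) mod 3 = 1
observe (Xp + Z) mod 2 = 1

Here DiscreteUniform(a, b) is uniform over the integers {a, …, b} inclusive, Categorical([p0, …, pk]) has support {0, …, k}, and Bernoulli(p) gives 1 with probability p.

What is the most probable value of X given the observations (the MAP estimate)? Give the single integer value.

Enumerate traces; 8 have nonzero weight after conditioning:
  (Y=2, Z=0, X=0) weight 1/96
  (Y=2, Z=1, X=2) weight 1/32
  (Y=3, Z=0, X=0) weight 1/96
  (Y=3, Z=1, X=2) weight 1/32
  (Y=4, Z=0, X=0) weight 1/96
  (Y=4, Z=1, X=2) weight 1/32
  (Y=5, Z=0, X=0) weight 1/96
  (Y=5, Z=1, X=2) weight 1/32
Group by X:
  weight(X=0) = 1/24
  weight(X=2) = 1/8
Total weight = 1/24 + 1/8 = 1/6
P(X=0 | obs) = 1/24 / 1/6 = 1/4
P(X=2 | obs) = 1/8 / 1/6 = 3/4
argmax = 2

argmax_v P(X = v | obs) = 2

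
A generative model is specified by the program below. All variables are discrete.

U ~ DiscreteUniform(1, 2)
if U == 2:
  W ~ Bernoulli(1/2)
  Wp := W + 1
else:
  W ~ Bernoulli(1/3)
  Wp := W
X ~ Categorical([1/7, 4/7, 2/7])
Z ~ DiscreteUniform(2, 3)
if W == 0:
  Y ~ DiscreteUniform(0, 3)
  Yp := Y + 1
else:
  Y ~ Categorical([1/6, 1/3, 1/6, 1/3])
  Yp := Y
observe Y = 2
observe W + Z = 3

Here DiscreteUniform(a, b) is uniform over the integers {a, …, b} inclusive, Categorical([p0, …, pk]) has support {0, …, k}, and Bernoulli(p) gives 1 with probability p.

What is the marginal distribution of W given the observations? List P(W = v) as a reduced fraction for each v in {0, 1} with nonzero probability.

Enumerate traces; 12 have nonzero weight after conditioning:
  (U=1, W=0, X=0, Z=3, Y=2) weight 1/168
  (U=1, W=0, X=1, Z=3, Y=2) weight 1/42
  (U=1, W=0, X=2, Z=3, Y=2) weight 1/84
  (U=1, W=1, X=0, Z=2, Y=2) weight 1/504
  (U=1, W=1, X=1, Z=2, Y=2) weight 1/126
  (U=1, W=1, X=2, Z=2, Y=2) weight 1/252
  (U=2, W=0, X=0, Z=3, Y=2) weight 1/224
  (U=2, W=0, X=1, Z=3, Y=2) weight 1/56
  … 4 more
Group by W:
  weight(W=0) = 7/96
  weight(W=1) = 5/144
Total weight = 7/96 + 5/144 = 31/288
P(W=0 | obs) = 7/96 / 31/288 = 21/31
P(W=1 | obs) = 5/144 / 31/288 = 10/31

P(W=0) = 21/31, P(W=1) = 10/31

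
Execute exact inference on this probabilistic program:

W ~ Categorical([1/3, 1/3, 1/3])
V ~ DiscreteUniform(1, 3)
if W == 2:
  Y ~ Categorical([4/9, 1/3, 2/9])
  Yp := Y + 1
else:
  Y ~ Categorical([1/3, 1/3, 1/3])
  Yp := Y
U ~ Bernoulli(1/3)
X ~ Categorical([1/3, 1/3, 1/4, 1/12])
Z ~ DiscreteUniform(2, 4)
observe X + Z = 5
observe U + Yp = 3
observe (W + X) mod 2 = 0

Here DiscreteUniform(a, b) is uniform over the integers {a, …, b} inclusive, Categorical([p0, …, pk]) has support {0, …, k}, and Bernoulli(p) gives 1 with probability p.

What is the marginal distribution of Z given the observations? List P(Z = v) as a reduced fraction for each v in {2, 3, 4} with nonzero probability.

Enumerate traces; 15 have nonzero weight after conditioning:
  (W=0, V=1, Y=2, U=1, X=2, Z=3) weight 1/972
  (W=0, V=2, Y=2, U=1, X=2, Z=3) weight 1/972
  (W=0, V=3, Y=2, U=1, X=2, Z=3) weight 1/972
  (W=1, V=1, Y=2, U=1, X=1, Z=4) weight 1/729
  (W=1, V=1, Y=2, U=1, X=3, Z=2) weight 1/2916
  (W=1, V=2, Y=2, U=1, X=1, Z=4) weight 1/729
  (W=1, V=2, Y=2, U=1, X=3, Z=2) weight 1/2916
  (W=1, V=3, Y=2, U=1, X=1, Z=4) weight 1/729
  … 7 more
Group by Z:
  weight(Z=2) = 1/972
  weight(Z=3) = 5/486
  weight(Z=4) = 1/243
Total weight = 1/972 + 5/486 + 1/243 = 5/324
P(Z=2 | obs) = 1/972 / 5/324 = 1/15
P(Z=3 | obs) = 5/486 / 5/324 = 2/3
P(Z=4 | obs) = 1/243 / 5/324 = 4/15

P(Z=2) = 1/15, P(Z=3) = 2/3, P(Z=4) = 4/15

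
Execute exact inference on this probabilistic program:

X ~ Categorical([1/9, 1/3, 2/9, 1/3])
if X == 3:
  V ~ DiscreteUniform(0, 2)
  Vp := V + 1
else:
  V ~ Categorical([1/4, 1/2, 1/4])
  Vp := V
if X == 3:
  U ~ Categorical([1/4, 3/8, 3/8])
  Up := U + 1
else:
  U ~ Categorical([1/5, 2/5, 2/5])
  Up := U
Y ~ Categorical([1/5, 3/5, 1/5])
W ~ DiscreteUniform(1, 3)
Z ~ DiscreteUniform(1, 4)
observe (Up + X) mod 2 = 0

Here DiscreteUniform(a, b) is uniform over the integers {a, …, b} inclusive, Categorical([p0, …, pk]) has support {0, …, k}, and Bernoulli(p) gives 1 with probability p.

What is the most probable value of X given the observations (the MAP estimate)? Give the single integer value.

Enumerate traces; 756 have nonzero weight after conditioning:
  (X=0, V=0, U=0, Y=0, W=1, Z=1) weight 1/10800
  (X=0, V=0, U=0, Y=0, W=1, Z=2) weight 1/10800
  (X=0, V=0, U=0, Y=0, W=1, Z=3) weight 1/10800
  (X=0, V=0, U=0, Y=0, W=1, Z=4) weight 1/10800
  (X=0, V=0, U=0, Y=0, W=2, Z=1) weight 1/10800
  (X=0, V=0, U=0, Y=0, W=2, Z=2) weight 1/10800
  (X=0, V=0, U=0, Y=0, W=2, Z=3) weight 1/10800
  (X=0, V=0, U=0, Y=0, W=2, Z=4) weight 1/10800
  (X=1, V=0, U=1, Y=0, W=1, Z=1) weight 1/1800
  (X=2, V=0, U=0, Y=0, W=1, Z=1) weight 1/5400
  … 746 more
Group by X:
  weight(X=0) = 1/15
  weight(X=1) = 2/15
  weight(X=2) = 2/15
  weight(X=3) = 5/24
Total weight = 1/15 + 2/15 + 2/15 + 5/24 = 13/24
P(X=0 | obs) = 1/15 / 13/24 = 8/65
P(X=1 | obs) = 2/15 / 13/24 = 16/65
P(X=2 | obs) = 2/15 / 13/24 = 16/65
P(X=3 | obs) = 5/24 / 13/24 = 5/13
argmax = 3

argmax_v P(X = v | obs) = 3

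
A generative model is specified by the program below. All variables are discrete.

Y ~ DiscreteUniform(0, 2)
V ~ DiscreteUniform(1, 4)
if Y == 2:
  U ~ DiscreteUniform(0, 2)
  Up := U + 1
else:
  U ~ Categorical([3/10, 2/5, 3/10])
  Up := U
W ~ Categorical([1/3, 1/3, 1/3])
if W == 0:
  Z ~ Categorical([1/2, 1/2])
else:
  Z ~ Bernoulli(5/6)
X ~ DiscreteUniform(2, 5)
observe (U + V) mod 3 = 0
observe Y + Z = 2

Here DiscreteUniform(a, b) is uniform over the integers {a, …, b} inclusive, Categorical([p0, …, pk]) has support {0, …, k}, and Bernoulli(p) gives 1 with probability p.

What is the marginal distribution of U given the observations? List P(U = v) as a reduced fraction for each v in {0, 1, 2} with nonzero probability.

P(U=0) = 167/707, P(U=1) = 206/707, P(U=2) = 334/707

Enumerate traces; 96 have nonzero weight after conditioning:
  (Y=1, V=1, U=2, W=0, Z=1, X=2) weight 1/960
  (Y=1, V=1, U=2, W=0, Z=1, X=3) weight 1/960
  (Y=1, V=1, U=2, W=0, Z=1, X=4) weight 1/960
  (Y=1, V=1, U=2, W=0, Z=1, X=5) weight 1/960
  (Y=1, V=1, U=2, W=1, Z=1, X=2) weight 1/576
  (Y=1, V=1, U=2, W=1, Z=1, X=3) weight 1/576
  (Y=1, V=1, U=2, W=1, Z=1, X=4) weight 1/576
  (Y=1, V=1, U=2, W=1, Z=1, X=5) weight 1/576
  (Y=1, V=2, U=1, W=0, Z=1, X=2) weight 1/720
  (Y=1, V=3, U=0, W=0, Z=1, X=2) weight 1/960
  … 86 more
Group by U:
  weight(U=0) = 167/6480
  weight(U=1) = 103/3240
  weight(U=2) = 167/3240
Total weight = 167/6480 + 103/3240 + 167/3240 = 707/6480
P(U=0 | obs) = 167/6480 / 707/6480 = 167/707
P(U=1 | obs) = 103/3240 / 707/6480 = 206/707
P(U=2 | obs) = 167/3240 / 707/6480 = 334/707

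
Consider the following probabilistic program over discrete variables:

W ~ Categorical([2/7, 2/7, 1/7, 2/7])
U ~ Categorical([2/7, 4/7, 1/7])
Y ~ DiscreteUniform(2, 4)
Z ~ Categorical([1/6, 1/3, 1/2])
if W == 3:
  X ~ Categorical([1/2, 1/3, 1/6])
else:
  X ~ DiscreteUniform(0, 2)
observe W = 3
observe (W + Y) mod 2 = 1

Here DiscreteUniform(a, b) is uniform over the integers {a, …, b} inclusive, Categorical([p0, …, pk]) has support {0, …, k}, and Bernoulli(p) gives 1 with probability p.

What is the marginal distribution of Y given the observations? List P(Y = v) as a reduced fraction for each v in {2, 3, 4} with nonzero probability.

Enumerate traces; 54 have nonzero weight after conditioning:
  (W=3, U=0, Y=2, Z=0, X=0) weight 1/441
  (W=3, U=0, Y=2, Z=0, X=1) weight 2/1323
  (W=3, U=0, Y=2, Z=0, X=2) weight 1/1323
  (W=3, U=0, Y=2, Z=1, X=0) weight 2/441
  (W=3, U=0, Y=2, Z=1, X=1) weight 4/1323
  (W=3, U=0, Y=2, Z=1, X=2) weight 2/1323
  (W=3, U=0, Y=2, Z=2, X=0) weight 1/147
  (W=3, U=0, Y=2, Z=2, X=1) weight 2/441
  (W=3, U=0, Y=4, Z=0, X=0) weight 1/441
  … 45 more
Group by Y:
  weight(Y=2) = 2/21
  weight(Y=4) = 2/21
Total weight = 2/21 + 2/21 = 4/21
P(Y=2 | obs) = 2/21 / 4/21 = 1/2
P(Y=4 | obs) = 2/21 / 4/21 = 1/2

P(Y=2) = 1/2, P(Y=4) = 1/2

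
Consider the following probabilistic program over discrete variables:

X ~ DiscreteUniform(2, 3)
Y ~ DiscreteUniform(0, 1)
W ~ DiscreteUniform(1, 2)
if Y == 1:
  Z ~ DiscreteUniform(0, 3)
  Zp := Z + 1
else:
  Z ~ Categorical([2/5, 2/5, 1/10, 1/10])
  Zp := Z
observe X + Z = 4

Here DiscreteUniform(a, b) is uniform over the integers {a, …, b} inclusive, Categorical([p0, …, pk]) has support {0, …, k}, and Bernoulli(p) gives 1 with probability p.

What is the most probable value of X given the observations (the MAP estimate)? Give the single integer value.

Enumerate traces; 8 have nonzero weight after conditioning:
  (X=2, Y=0, W=1, Z=2) weight 1/80
  (X=2, Y=0, W=2, Z=2) weight 1/80
  (X=2, Y=1, W=1, Z=2) weight 1/32
  (X=2, Y=1, W=2, Z=2) weight 1/32
  (X=3, Y=0, W=1, Z=1) weight 1/20
  (X=3, Y=0, W=2, Z=1) weight 1/20
  (X=3, Y=1, W=1, Z=1) weight 1/32
  (X=3, Y=1, W=2, Z=1) weight 1/32
Group by X:
  weight(X=2) = 7/80
  weight(X=3) = 13/80
Total weight = 7/80 + 13/80 = 1/4
P(X=2 | obs) = 7/80 / 1/4 = 7/20
P(X=3 | obs) = 13/80 / 1/4 = 13/20
argmax = 3

argmax_v P(X = v | obs) = 3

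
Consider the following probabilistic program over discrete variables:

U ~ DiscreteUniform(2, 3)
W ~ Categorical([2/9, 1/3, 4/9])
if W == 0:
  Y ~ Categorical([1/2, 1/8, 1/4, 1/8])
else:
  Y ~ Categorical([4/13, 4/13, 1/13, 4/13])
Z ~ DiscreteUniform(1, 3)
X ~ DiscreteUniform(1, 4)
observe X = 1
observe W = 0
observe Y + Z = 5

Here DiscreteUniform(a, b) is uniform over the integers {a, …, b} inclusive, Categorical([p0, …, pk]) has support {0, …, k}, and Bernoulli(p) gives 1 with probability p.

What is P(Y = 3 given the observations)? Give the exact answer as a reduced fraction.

Enumerate traces; 4 have nonzero weight after conditioning:
  (U=2, W=0, Y=2, Z=3, X=1) weight 1/432
  (U=2, W=0, Y=3, Z=2, X=1) weight 1/864
  (U=3, W=0, Y=2, Z=3, X=1) weight 1/432
  (U=3, W=0, Y=3, Z=2, X=1) weight 1/864
Group by Y:
  weight(Y=2) = 1/216
  weight(Y=3) = 1/432
Total weight = 1/216 + 1/432 = 1/144
P(Y=2 | obs) = 1/216 / 1/144 = 2/3
P(Y=3 | obs) = 1/432 / 1/144 = 1/3

P(Y = 3 | obs) = 1/3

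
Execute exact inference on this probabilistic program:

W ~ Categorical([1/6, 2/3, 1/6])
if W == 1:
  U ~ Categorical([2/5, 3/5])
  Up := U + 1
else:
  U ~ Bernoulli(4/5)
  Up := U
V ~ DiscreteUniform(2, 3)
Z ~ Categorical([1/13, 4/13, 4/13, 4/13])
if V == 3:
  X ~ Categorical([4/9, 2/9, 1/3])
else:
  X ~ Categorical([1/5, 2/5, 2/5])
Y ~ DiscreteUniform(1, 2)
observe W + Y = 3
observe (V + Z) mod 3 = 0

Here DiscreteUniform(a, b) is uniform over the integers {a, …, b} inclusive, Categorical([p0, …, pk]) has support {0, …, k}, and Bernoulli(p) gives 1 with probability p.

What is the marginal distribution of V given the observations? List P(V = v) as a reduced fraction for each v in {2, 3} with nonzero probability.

Enumerate traces; 36 have nonzero weight after conditioning:
  (W=1, U=0, V=2, Z=1, X=0, Y=2) weight 4/975
  (W=1, U=0, V=2, Z=1, X=1, Y=2) weight 8/975
  (W=1, U=0, V=2, Z=1, X=2, Y=2) weight 8/975
  (W=1, U=0, V=3, Z=0, X=0, Y=2) weight 4/1755
  (W=1, U=0, V=3, Z=0, X=1, Y=2) weight 2/1755
  (W=1, U=0, V=3, Z=0, X=2, Y=2) weight 1/585
  (W=1, U=0, V=3, Z=3, X=0, Y=2) weight 16/1755
  (W=1, U=0, V=3, Z=3, X=1, Y=2) weight 8/1755
  … 28 more
Group by V:
  weight(V=2) = 5/78
  weight(V=3) = 25/312
Total weight = 5/78 + 25/312 = 15/104
P(V=2 | obs) = 5/78 / 15/104 = 4/9
P(V=3 | obs) = 25/312 / 15/104 = 5/9

P(V=2) = 4/9, P(V=3) = 5/9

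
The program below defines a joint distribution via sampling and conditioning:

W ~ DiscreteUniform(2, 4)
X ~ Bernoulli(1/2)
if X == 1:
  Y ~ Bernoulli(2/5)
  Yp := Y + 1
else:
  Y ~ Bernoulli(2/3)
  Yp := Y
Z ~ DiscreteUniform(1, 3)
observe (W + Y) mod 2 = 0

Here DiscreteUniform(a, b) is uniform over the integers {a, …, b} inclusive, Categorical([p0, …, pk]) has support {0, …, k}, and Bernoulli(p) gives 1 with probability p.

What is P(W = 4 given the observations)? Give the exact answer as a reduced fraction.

P(W = 4 | obs) = 7/22

Enumerate traces; 18 have nonzero weight after conditioning:
  (W=2, X=0, Y=0, Z=1) weight 1/54
  (W=2, X=0, Y=0, Z=2) weight 1/54
  (W=2, X=0, Y=0, Z=3) weight 1/54
  (W=2, X=1, Y=0, Z=1) weight 1/30
  (W=2, X=1, Y=0, Z=2) weight 1/30
  (W=2, X=1, Y=0, Z=3) weight 1/30
  (W=3, X=0, Y=1, Z=1) weight 1/27
  (W=3, X=0, Y=1, Z=2) weight 1/27
  (W=4, X=0, Y=0, Z=1) weight 1/54
  … 9 more
Group by W:
  weight(W=2) = 7/45
  weight(W=3) = 8/45
  weight(W=4) = 7/45
Total weight = 7/45 + 8/45 + 7/45 = 22/45
P(W=2 | obs) = 7/45 / 22/45 = 7/22
P(W=3 | obs) = 8/45 / 22/45 = 4/11
P(W=4 | obs) = 7/45 / 22/45 = 7/22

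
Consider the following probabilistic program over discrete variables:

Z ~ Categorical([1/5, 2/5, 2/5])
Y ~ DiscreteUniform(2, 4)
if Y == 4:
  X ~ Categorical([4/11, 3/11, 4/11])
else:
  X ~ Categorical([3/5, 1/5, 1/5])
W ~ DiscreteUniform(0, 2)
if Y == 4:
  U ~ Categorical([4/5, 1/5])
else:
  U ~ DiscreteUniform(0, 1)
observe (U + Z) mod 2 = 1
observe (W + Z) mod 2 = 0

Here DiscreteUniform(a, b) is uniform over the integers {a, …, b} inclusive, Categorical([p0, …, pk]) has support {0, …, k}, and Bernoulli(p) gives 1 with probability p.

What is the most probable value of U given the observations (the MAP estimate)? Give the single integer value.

Enumerate traces; 45 have nonzero weight after conditioning:
  (Z=0, Y=2, X=0, W=0, U=1) weight 1/150
  (Z=0, Y=2, X=0, W=2, U=1) weight 1/150
  (Z=0, Y=2, X=1, W=0, U=1) weight 1/450
  (Z=0, Y=2, X=1, W=2, U=1) weight 1/450
  (Z=0, Y=2, X=2, W=0, U=1) weight 1/450
  (Z=0, Y=2, X=2, W=2, U=1) weight 1/450
  (Z=0, Y=3, X=0, W=0, U=1) weight 1/150
  (Z=0, Y=3, X=0, W=2, U=1) weight 1/150
  (Z=1, Y=2, X=0, W=1, U=0) weight 1/75
  … 36 more
Group by U:
  weight(U=0) = 2/25
  weight(U=1) = 4/25
Total weight = 2/25 + 4/25 = 6/25
P(U=0 | obs) = 2/25 / 6/25 = 1/3
P(U=1 | obs) = 4/25 / 6/25 = 2/3
argmax = 1

argmax_v P(U = v | obs) = 1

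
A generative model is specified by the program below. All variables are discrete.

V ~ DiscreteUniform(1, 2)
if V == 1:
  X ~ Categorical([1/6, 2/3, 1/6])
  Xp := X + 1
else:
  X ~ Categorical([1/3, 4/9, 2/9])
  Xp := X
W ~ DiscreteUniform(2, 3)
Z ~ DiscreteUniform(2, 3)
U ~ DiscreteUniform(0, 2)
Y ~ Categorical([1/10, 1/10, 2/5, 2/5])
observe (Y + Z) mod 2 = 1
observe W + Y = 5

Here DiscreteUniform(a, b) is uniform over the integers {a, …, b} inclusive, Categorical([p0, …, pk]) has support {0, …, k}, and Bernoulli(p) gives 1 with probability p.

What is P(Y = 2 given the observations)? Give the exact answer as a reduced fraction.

Enumerate traces; 36 have nonzero weight after conditioning:
  (V=1, X=0, W=2, Z=2, U=0, Y=3) weight 1/360
  (V=1, X=0, W=2, Z=2, U=1, Y=3) weight 1/360
  (V=1, X=0, W=2, Z=2, U=2, Y=3) weight 1/360
  (V=1, X=0, W=3, Z=3, U=0, Y=2) weight 1/360
  (V=1, X=0, W=3, Z=3, U=1, Y=2) weight 1/360
  (V=1, X=0, W=3, Z=3, U=2, Y=2) weight 1/360
  (V=1, X=1, W=2, Z=2, U=0, Y=3) weight 1/90
  (V=1, X=1, W=2, Z=2, U=1, Y=3) weight 1/90
  … 28 more
Group by Y:
  weight(Y=2) = 1/10
  weight(Y=3) = 1/10
Total weight = 1/10 + 1/10 = 1/5
P(Y=2 | obs) = 1/10 / 1/5 = 1/2
P(Y=3 | obs) = 1/10 / 1/5 = 1/2

P(Y = 2 | obs) = 1/2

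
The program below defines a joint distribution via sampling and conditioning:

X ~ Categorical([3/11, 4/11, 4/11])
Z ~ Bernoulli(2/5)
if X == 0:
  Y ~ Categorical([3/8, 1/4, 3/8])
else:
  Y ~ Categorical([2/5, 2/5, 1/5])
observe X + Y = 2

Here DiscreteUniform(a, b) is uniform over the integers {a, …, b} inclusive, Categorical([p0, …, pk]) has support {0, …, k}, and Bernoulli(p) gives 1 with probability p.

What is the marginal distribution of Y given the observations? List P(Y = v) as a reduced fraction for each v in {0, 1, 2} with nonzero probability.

Enumerate traces; 6 have nonzero weight after conditioning:
  (X=0, Z=0, Y=2) weight 27/440
  (X=0, Z=1, Y=2) weight 9/220
  (X=1, Z=0, Y=1) weight 24/275
  (X=1, Z=1, Y=1) weight 16/275
  (X=2, Z=0, Y=0) weight 24/275
  (X=2, Z=1, Y=0) weight 16/275
Group by Y:
  weight(Y=0) = 8/55
  weight(Y=1) = 8/55
  weight(Y=2) = 9/88
Total weight = 8/55 + 8/55 + 9/88 = 173/440
P(Y=0 | obs) = 8/55 / 173/440 = 64/173
P(Y=1 | obs) = 8/55 / 173/440 = 64/173
P(Y=2 | obs) = 9/88 / 173/440 = 45/173

P(Y=0) = 64/173, P(Y=1) = 64/173, P(Y=2) = 45/173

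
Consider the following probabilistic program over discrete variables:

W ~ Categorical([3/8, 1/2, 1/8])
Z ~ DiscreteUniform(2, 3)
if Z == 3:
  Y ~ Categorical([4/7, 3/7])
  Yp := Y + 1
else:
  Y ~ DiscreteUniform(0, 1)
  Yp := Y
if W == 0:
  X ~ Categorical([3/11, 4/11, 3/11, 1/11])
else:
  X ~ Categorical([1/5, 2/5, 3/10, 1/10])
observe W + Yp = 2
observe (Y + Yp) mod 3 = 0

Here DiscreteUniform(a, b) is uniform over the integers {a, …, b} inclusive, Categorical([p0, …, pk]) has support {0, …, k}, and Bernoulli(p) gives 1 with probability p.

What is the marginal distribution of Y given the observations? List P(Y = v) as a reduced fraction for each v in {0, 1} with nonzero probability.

P(Y=0) = 7/25, P(Y=1) = 18/25

Enumerate traces; 8 have nonzero weight after conditioning:
  (W=0, Z=3, Y=1, X=0) weight 27/1232
  (W=0, Z=3, Y=1, X=1) weight 9/308
  (W=0, Z=3, Y=1, X=2) weight 27/1232
  (W=0, Z=3, Y=1, X=3) weight 9/1232
  (W=2, Z=2, Y=0, X=0) weight 1/160
  (W=2, Z=2, Y=0, X=1) weight 1/80
  (W=2, Z=2, Y=0, X=2) weight 3/320
  (W=2, Z=2, Y=0, X=3) weight 1/320
Group by Y:
  weight(Y=0) = 1/32
  weight(Y=1) = 9/112
Total weight = 1/32 + 9/112 = 25/224
P(Y=0 | obs) = 1/32 / 25/224 = 7/25
P(Y=1 | obs) = 9/112 / 25/224 = 18/25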